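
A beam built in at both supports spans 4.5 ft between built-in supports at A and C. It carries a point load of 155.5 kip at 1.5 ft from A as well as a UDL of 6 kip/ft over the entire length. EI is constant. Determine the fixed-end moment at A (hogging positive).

M_A = 113.8 kip·ft

Release both end moments; the primary structure is a simply-supported span AC with redundants M_A and M_C.
End rotations of the released simple span under the applied load (×1/EI):
  at A: point load 155.5 at a = 1.5: Pab(L + b)/(6LEI) = 194.4/EI
  at C: point load 155.5 at a = 1.5: Pab(L + a)/(6LEI) = 155.5/EI
  at A: UDL 6: wL³/(24EI) = 22.78/EI
  at C: UDL 6: wL³/(24EI) = 22.78/EI
  θ_A0 = 217.2/EI,  θ_C0 = 178.3/EI
Flexibility coefficients: a unit moment at one end gives L/(3EI) there and L/(6EI) at the far end, so f₁₁ = f₂₂ = 1.5/EI and f₁₂ = f₂₁ = 0.75/EI.
Compatibility — zero rotation at each built-in end:
  1.5 M_A + 0.75 M_C = 217.2
  0.75 M_A + 1.5 M_C = 178.3
Solving the pair gives M_A = 113.8 kip·ft and M_C = 61.96 kip·ft (hogging).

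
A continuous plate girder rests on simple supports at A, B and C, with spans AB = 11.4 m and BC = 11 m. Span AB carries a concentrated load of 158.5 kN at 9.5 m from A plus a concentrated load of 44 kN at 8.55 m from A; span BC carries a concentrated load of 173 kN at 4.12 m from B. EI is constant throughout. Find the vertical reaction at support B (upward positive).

Take M_B as the redundant. Released structure: two simple spans AB and BC with a hinge at B.
End slopes at the hinge B, treating each span as simply supported:
  span AB: point load 158.5 at a = 9.5: Pab(L + a)/(6LEI) = 874.2/EI
  span AB: point load 44 at a = 8.55: Pab(L + a)/(6LEI) = 312.7/EI
  span BC: point load 173 at a = 4.12: Pab(L + b)/(6LEI) = 1328/EI
  relative rotation θ_0 = (1187 + 1328)/EI = 2515/EI
A unit hogging moment at B produces rotation L₁/(3EI) + L₂/(3EI) = 7.467/EI.
Compatibility: M_B·(L₁+L₂)/(3EI) = θ_0, giving M_B = 336.9 kN·m (hogging).
Span AB, ΣM about A with M_B applied at B: R_B^{AB}·11.4 = 1882 + 336.9, so R_B^{AB} = 194.6 kN and R_A = 202.5 − 194.6 = 7.866 kN.
Span BC, ΣM about C: R_B^{BC}·11 = 1190 + 336.9, so R_B^{BC} = 138.8 kN and R_C = 173 − 138.8 = 34.17 kN.
R_B = 194.6 + 138.8 = 333.5 kN.

R_B = 333.5 kN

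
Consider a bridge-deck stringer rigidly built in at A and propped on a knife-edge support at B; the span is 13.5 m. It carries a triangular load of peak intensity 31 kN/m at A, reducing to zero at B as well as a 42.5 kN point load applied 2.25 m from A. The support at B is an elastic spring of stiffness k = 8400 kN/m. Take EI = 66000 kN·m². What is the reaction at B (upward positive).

Release the roller at B. Primary structure: cantilever fixed at A.
Primary-structure tip deflection at B by superposition:
  triangular load, peak 31 at the fixed end: w₀L⁴/(30EI) = 34322/EI
  point load 42.5 at a = 2.25: Pa²(3L − a)/(6EI) = 1372/EI
  δ_0 = 35694/EI
Tip deflection under a unit load at B: L³/(3EI) = 820.1/EI.
With EI = 66000 kN·m²: δ_0 = 0.54082 m and δ_{BB} = 0.012426 m/kN.
Compatibility — the spring shortens by R_B/k under the reaction it provides: δ_0 − R_B·δ_{BB} = R_B/k. With 1/k = 0.000119 m/kN, R_B = δ_0 / (δ_{BB} + 1/k) = 0.54082 / (0.012426 + 0.000119) = 43.11 kN.

R_B = 43.11 kN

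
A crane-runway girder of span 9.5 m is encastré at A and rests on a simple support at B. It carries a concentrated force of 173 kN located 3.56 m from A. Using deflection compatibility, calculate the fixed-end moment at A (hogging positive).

M_A = 312.9 kN·m

Release the roller at B. Primary structure: cantilever fixed at A.
Free-end deflection of the primary structure under the applied loading (downward +):
  point load 173 at a = 3.56: Pa²(3L − a)/(6EI) = 9114/EI
Flexibility coefficient — unit upward force at B: δ_{BB} = L³/(3EI) = 285.8/EI.
The prop prevents deflection at B: R_B = δ_0/δ_{BB} = 9114/285.8 = 31.89 kN.
Moment equilibrium about A: M_A = Σ(load moments about A) − R_B·L = 615.9 − 31.89×9.5 = 312.9 kN·m.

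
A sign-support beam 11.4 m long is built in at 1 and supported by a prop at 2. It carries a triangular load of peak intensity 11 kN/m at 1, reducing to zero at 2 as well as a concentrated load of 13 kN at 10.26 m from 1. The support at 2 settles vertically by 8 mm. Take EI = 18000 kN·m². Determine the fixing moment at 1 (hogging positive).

M_1 = 106 kN·m

Take the reaction at 2 as the redundant and release it; the primary structure is a cantilever fixed at 1.
Deflection at 2 on the released cantilever, summing each load's contribution:
  triangular load, peak 11 at the fixed end: w₀L⁴/(30EI) = 6193/EI
  point load 13 at a = 10.26: Pa²(3L − a)/(6EI) = 5460/EI
  δ_0 = 11653/EI
Tip deflection under a unit load at 2: L³/(3EI) = 493.8/EI.
With EI = 18000 kN·m²: δ_0 = 0.64739 m and δ_{22} = 0.027436 m/kN.
Compatibility — the beam at 2 must follow the support down by 0.008 m: δ_0 − R_2·δ_{22} = 0.008, so R_2 = (0.64739 − 0.008)/0.027436 = 23.3 kN.
Moment equilibrium about 1: M_1 = Σ(load moments about 1) − R_2·L = 371.6 − 23.3×11.4 = 106 kN·m.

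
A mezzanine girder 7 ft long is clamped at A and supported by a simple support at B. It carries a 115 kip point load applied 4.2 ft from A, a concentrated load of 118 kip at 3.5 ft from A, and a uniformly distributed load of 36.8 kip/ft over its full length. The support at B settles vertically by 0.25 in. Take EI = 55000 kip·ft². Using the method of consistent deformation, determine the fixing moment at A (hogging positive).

Release the roller at B. Primary structure: cantilever fixed at A.
Downward deflection at the released point B due to the loads:
  point load 115 at a = 4.2: Pa²(3L − a)/(6EI) = 5680/EI
  point load 118 at a = 3.5: Pa²(3L − a)/(6EI) = 4216/EI
  UDL 36.8: wL⁴/(8EI) = 11045/EI
  δ_0 = 20941/EI
Flexibility coefficient — unit upward force at B: δ_{BB} = L³/(3EI) = 114.3/EI.
With EI = 55000 kip·ft²: δ_0 = 0.38074 ft and δ_{BB} = 0.002079 ft/kip.
Compatibility — the beam at B must follow the support down by 0.02083 ft: δ_0 − R_B·δ_{BB} = 0.02083, so R_B = (0.38074 − 0.02083)/0.002079 = 173.1 kip.
Moment equilibrium about A: M_A = Σ(load moments about A) − R_B·L = 1798 − 173.1×7 = 585.7 kip·ft.

M_A = 585.7 kip·ft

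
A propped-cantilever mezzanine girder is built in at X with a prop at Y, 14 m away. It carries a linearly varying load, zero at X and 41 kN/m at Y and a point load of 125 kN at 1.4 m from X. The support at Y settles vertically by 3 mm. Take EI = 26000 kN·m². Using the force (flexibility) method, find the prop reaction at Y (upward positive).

Choose R_Y as the redundant. The primary structure is the cantilever fixed at X.
Free-end deflection of the primary structure under the applied loading (downward +):
  triangular load, peak 41 at the free end: 11w₀L⁴/(120EI) = 144380/EI
  point load 125 at a = 1.4: Pa²(3L − a)/(6EI) = 1658/EI
  δ_0 = 146038/EI
Flexibility coefficient — unit upward force at Y: δ_{YY} = L³/(3EI) = 914.7/EI.
With EI = 26000 kN·m²: δ_0 = 5.6168 m and δ_{YY} = 0.035179 m/kN.
Compatibility — the beam at Y must follow the support down by 0.003 m: δ_0 − R_Y·δ_{YY} = 0.003, so R_Y = (5.6168 − 0.003)/0.035179 = 159.6 kN.

R_Y = 159.6 kN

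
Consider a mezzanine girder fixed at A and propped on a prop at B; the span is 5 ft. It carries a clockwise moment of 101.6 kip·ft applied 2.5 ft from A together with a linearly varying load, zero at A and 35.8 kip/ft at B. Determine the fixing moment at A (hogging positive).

Choose R_B as the redundant. The primary structure is the cantilever fixed at A.
Downward deflection at the released point B due to the loads:
  clockwise couple 101.6 at a = 2.5: M₀a(2L − a)/(2EI) = 952.5/EI
  triangular load, peak 35.8 at the free end: 11w₀L⁴/(120EI) = 2051/EI
  δ_0 = 3004/EI
Flexibility coefficient — unit upward force at B: δ_{BB} = L³/(3EI) = 41.67/EI.
The prop prevents deflection at B: R_B = δ_0/δ_{BB} = 3004/41.67 = 72.08 kip.
Moment equilibrium about A: M_A = Σ(load moments about A) − R_B·L = 399.9 − 72.08×5 = 39.51 kip·ft.

M_A = 39.51 kip·ft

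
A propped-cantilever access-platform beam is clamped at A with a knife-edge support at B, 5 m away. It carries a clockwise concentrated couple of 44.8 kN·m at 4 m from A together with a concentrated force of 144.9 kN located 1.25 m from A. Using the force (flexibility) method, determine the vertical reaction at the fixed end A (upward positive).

R_A = 119.5 kN

Take the reaction at B as the redundant and release it; the primary structure is a cantilever fixed at A.
Deflection at B on the released cantilever, summing each load's contribution:
  clockwise couple 44.8 at a = 4: M₀a(2L − a)/(2EI) = 537.6/EI
  point load 144.9 at a = 1.25: Pa²(3L − a)/(6EI) = 518.8/EI
  δ_0 = 1056/EI
Flexibility coefficient — unit upward force at B: δ_{BB} = L³/(3EI) = 41.67/EI.
Compatibility at B: δ_0 − R_B·δ_{BB} = 0, so R_B = 1056/41.67 = 25.35 kN.
Vertical equilibrium: R_A = ΣP − R_B = 144.9 − 25.35 = 119.5 kN.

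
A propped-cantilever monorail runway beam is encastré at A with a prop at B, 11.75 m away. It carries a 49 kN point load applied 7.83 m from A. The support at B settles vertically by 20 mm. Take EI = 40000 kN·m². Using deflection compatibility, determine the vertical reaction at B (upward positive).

Choose R_B as the redundant. The primary structure is the cantilever fixed at A.
Free-end deflection of the primary structure under the applied loading (downward +):
  point load 49 at a = 7.83: Pa²(3L − a)/(6EI) = 13729/EI
Flexibility coefficient — unit upward force at B: δ_{BB} = L³/(3EI) = 540.7/EI.
With EI = 40000 kN·m²: δ_0 = 0.34322 m and δ_{BB} = 0.013519 m/kN.
Compatibility — the beam at B must follow the support down by 0.02 m: δ_0 − R_B·δ_{BB} = 0.02, so R_B = (0.34322 − 0.02)/0.013519 = 23.91 kN.

R_B = 23.91 kN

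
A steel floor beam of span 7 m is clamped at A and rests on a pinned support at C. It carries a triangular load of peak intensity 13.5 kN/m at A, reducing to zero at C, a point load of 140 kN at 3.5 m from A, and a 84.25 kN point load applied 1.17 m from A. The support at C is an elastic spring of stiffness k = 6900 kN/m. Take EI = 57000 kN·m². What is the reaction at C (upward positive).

R_C = 52.72 kN

Release the roller at C. Primary structure: cantilever fixed at A.
Free-end deflection of the primary structure under the applied loading (downward +):
  triangular load, peak 13.5 at the fixed end: w₀L⁴/(30EI) = 1080/EI
  point load 140 at a = 3.5: Pa²(3L − a)/(6EI) = 5002/EI
  point load 84.25 at a = 1.17: Pa²(3L − a)/(6EI) = 381.2/EI
  δ_0 = 6464/EI
Flexibility coefficient — unit upward force at C: δ_{CC} = L³/(3EI) = 114.3/EI.
With EI = 57000 kN·m²: δ_0 = 0.1134 m and δ_{CC} = 0.002006 m/kN.
Compatibility — the spring shortens by R_C/k under the reaction it provides: δ_0 − R_C·δ_{CC} = R_C/k. With 1/k = 0.000145 m/kN, R_C = δ_0 / (δ_{CC} + 1/k) = 0.1134 / (0.002006 + 0.000145) = 52.72 kN.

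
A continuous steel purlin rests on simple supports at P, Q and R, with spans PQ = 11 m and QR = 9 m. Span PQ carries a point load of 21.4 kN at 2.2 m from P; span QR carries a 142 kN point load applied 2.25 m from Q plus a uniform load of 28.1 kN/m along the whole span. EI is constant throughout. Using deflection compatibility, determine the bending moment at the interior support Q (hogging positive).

M_Q = 234.8 kN·m

Release continuity at Q by inserting a hinge; the redundant is the internal moment M_Q. The primary structure is two simply-supported spans PQ and QR.
End slopes at the hinge Q, treating each span as simply supported:
  span PQ: point load 21.4 at a = 2.2: Pab(L + a)/(6LEI) = 82.86/EI
  span QR: point load 142 at a = 2.25: Pab(L + b)/(6LEI) = 629/EI
  span QR: UDL 28.1: wL³/(24EI) = 853.5/EI
  relative rotation θ_0 = (82.86 + 1483)/EI = 1565/EI
A unit hogging moment at Q produces rotation L₁/(3EI) + L₂/(3EI) = 6.667/EI.
Slope continuity at Q: θ_0 = M_Q·6.667/EI, so M_Q = 1565/6.667 = 234.8 kN·m (hogging).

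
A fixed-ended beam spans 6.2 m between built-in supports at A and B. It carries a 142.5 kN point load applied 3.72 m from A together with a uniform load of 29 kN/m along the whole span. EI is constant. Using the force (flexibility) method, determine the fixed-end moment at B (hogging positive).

Take the two fixed-end moments M_A, M_B as redundants; the released structure is the simple span AB.
On the primary (simply-supported) span, the end slopes from the loading are:
  at A: point load 142.5 at a = 3.72: Pab(L + b)/(6LEI) = 306.8/EI
  at B: point load 142.5 at a = 3.72: Pab(L + a)/(6LEI) = 350.6/EI
  at A: UDL 29: wL³/(24EI) = 288/EI
  at B: UDL 29: wL³/(24EI) = 288/EI
  θ_A0 = 594.7/EI,  θ_B0 = 638.6/EI
Flexibility coefficients: a unit moment at one end gives L/(3EI) there and L/(6EI) at the far end, so f₁₁ = f₂₂ = 2.067/EI and f₁₂ = f₂₁ = 1.033/EI.
Compatibility — zero rotation at each built-in end:
  2.067 M_A + 1.033 M_B = 594.7
  1.033 M_A + 2.067 M_B = 638.6
Solving the pair gives M_A = 177.7 kN·m and M_B = 220.1 kN·m (hogging).

M_B = 220.1 kN·m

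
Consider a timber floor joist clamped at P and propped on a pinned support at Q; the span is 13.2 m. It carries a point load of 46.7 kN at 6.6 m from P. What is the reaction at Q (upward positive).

Remove the prop at Q; the released (primary) structure is a cantilever built in at P.
Downward deflection at the released point Q due to the loads:
  point load 46.7 at a = 6.6: Pa²(3L − a)/(6EI) = 11188/EI
Tip deflection under a unit load at Q: L³/(3EI) = 766.7/EI.
Compatibility at Q: δ_0 − R_Q·δ_{QQ} = 0, so R_Q = 11188/766.7 = 14.59 kN.

R_Q = 14.59 kN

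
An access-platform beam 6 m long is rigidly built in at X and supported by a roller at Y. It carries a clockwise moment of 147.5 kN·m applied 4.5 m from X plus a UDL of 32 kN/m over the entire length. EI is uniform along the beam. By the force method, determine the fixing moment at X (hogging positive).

Take the reaction at Y as the redundant and release it; the primary structure is a cantilever fixed at X.
Downward deflection at the released point Y due to the loads:
  clockwise couple 147.5 at a = 4.5: M₀a(2L − a)/(2EI) = 2489/EI
  UDL 32: wL⁴/(8EI) = 5184/EI
  δ_0 = 7673/EI
Tip deflection under a unit load at Y: L³/(3EI) = 72/EI.
The prop prevents deflection at Y: R_Y = δ_0/δ_{YY} = 7673/72 = 106.6 kN.
Moment equilibrium about X: M_X = Σ(load moments about X) − R_Y·L = 723.5 − 106.6×6 = 84.08 kN·m.

M_X = 84.08 kN·m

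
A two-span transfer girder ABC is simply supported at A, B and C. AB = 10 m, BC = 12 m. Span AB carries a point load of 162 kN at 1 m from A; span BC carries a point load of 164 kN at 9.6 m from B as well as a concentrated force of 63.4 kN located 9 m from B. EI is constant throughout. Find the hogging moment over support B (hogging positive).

M_B = 188.1 kN·m

Take M_B as the redundant. Released structure: two simple spans AB and BC with a hinge at B.
Discontinuity in slope at B on the released structure — sum the simple-span end rotations:
  span AB: point load 162 at a = 1: Pab(L + a)/(6LEI) = 267.3/EI
  span BC: point load 164 at a = 9.6: Pab(L + b)/(6LEI) = 755.7/EI
  span BC: point load 63.4 at a = 9: Pab(L + b)/(6LEI) = 356.6/EI
  relative rotation θ_0 = (267.3 + 1112)/EI = 1380/EI
A unit hogging moment at B produces rotation L₁/(3EI) + L₂/(3EI) = 7.333/EI.
Slope continuity at B: θ_0 = M_B·7.333/EI, so M_B = 1380/7.333 = 188.1 kN·m (hogging).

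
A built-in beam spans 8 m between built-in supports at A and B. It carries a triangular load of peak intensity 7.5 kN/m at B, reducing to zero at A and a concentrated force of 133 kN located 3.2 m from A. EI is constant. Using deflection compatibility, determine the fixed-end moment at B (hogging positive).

M_B = 126.1 kN·m

Release both end moments; the primary structure is a simply-supported span AB with redundants M_A and M_B.
End rotations of the released simple span under the applied load (×1/EI):
  at A: triangular load, peak 7.5: 7w₀L³/(360EI) = 74.67/EI
  at B: triangular load, peak 7.5: w₀L³/(45EI) = 85.33/EI
  at A: point load 133 at a = 3.2: Pab(L + b)/(6LEI) = 544.8/EI
  at B: point load 133 at a = 3.2: Pab(L + a)/(6LEI) = 476.7/EI
  θ_A0 = 619.4/EI,  θ_B0 = 562/EI
Flexibility coefficients: a unit moment at one end gives L/(3EI) there and L/(6EI) at the far end, so f₁₁ = f₂₂ = 2.667/EI and f₁₂ = f₂₁ = 1.333/EI.
Compatibility — zero rotation at each built-in end:
  2.667 M_A + 1.333 M_B = 619.4
  1.333 M_A + 2.667 M_B = 562
Solving the pair gives M_A = 169.2 kN·m and M_B = 126.1 kN·m (hogging).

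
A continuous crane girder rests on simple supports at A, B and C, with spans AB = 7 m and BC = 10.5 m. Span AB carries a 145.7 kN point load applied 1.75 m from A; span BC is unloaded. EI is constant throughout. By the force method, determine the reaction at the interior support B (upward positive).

R_B = 47.81 kN

Release continuity at B by inserting a hinge; the redundant is the internal moment M_B. The primary structure is two simply-supported spans AB and BC.
Discontinuity in slope at B on the released structure — sum the simple-span end rotations:
  span AB: point load 145.7 at a = 1.75: Pab(L + a)/(6LEI) = 278.9/EI
  relative rotation θ_0 = (278.9 + 0)/EI = 278.9/EI
A unit hogging moment at B produces rotation L₁/(3EI) + L₂/(3EI) = 5.833/EI.
Slope continuity at B: θ_0 = M_B·5.833/EI, so M_B = 278.9/5.833 = 47.81 kN·m (hogging).
Span AB, ΣM about A with M_B applied at B: R_B^{AB}·7 = 255 + 47.81, so R_B^{AB} = 43.25 kN and R_A = 145.7 − 43.25 = 102.4 kN.
Span BC, ΣM about C: R_B^{BC}·10.5 = 0 + 47.81, so R_B^{BC} = 4.553 kN and R_C = 0 − 4.553 = -4.553 kN.
R_B = 43.25 + 4.553 = 47.81 kN.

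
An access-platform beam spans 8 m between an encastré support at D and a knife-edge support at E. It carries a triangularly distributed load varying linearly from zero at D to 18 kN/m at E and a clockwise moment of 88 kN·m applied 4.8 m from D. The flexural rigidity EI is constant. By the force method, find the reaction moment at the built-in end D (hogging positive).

M_D = 44.32 kN·m

Choose R_E as the redundant. The primary structure is the cantilever fixed at D.
Deflection at E on the released cantilever, summing each load's contribution:
  triangular load, peak 18 at the free end: 11w₀L⁴/(120EI) = 6758/EI
  clockwise couple 88 at a = 4.8: M₀a(2L − a)/(2EI) = 2365/EI
  δ_0 = 9124/EI
Flexibility coefficient — unit upward force at E: δ_{EE} = L³/(3EI) = 170.7/EI.
Compatibility at E: δ_0 − R_E·δ_{EE} = 0, so R_E = 9124/170.7 = 53.46 kN.
Moment equilibrium about D: M_D = Σ(load moments about D) − R_E·L = 472 − 53.46×8 = 44.32 kN·m.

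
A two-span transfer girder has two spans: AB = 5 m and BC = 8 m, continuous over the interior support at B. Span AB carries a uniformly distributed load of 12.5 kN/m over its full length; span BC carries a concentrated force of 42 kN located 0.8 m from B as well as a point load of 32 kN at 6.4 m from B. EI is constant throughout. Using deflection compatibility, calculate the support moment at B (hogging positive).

M_B = 47.83 kN·m

Insert a hinge at B; M_B is the redundant, and each span becomes simply supported.
Rotations at B on the released spans (each span's end-slope, ×1/EI):
  span AB: UDL 12.5: wL³/(24EI) = 65.1/EI
  span BC: point load 42 at a = 0.8: Pab(L + b)/(6LEI) = 76.61/EI
  span BC: point load 32 at a = 6.4: Pab(L + b)/(6LEI) = 65.54/EI
  relative rotation θ_0 = (65.1 + 142.1)/EI = 207.2/EI
A unit hogging moment at B produces rotation L₁/(3EI) + L₂/(3EI) = 4.333/EI.
Slope continuity at B: θ_0 = M_B·4.333/EI, so M_B = 207.2/4.333 = 47.83 kN·m (hogging).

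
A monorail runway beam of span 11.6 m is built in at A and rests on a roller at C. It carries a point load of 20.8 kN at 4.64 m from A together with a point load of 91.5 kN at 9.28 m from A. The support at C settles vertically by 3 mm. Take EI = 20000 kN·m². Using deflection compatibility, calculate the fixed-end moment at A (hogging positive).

M_A = 149.6 kN·m

Release the roller at C. Primary structure: cantilever fixed at A.
Deflection at C on the released cantilever, summing each load's contribution:
  point load 20.8 at a = 4.64: Pa²(3L − a)/(6EI) = 2251/EI
  point load 91.5 at a = 9.28: Pa²(3L − a)/(6EI) = 33516/EI
  δ_0 = 35767/EI
Tip deflection under a unit load at C: L³/(3EI) = 520.3/EI.
With EI = 20000 kN·m²: δ_0 = 1.7883 m and δ_{CC} = 0.026015 m/kN.
Compatibility — the beam at C must follow the support down by 0.003 m: δ_0 − R_C·δ_{CC} = 0.003, so R_C = (1.7883 − 0.003)/0.026015 = 68.63 kN.
Moment equilibrium about A: M_A = Σ(load moments about A) − R_C·L = 945.6 − 68.63×11.6 = 149.6 kN·m.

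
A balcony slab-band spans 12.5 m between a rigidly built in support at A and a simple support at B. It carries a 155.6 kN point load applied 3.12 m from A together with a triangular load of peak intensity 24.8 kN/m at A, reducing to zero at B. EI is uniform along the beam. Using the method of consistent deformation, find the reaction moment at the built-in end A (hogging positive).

M_A = 577.2 kN·m

Choose R_B as the redundant. The primary structure is the cantilever fixed at A.
Free-end deflection of the primary structure under the applied loading (downward +):
  point load 155.6 at a = 3.12: Pa²(3L − a)/(6EI) = 8679/EI
  triangular load, peak 24.8 at the fixed end: w₀L⁴/(30EI) = 20182/EI
  δ_0 = 28861/EI
Flexibility coefficient — unit upward force at B: δ_{BB} = L³/(3EI) = 651/EI.
The prop prevents deflection at B: R_B = δ_0/δ_{BB} = 28861/651 = 44.33 kN.
Moment equilibrium about A: M_A = Σ(load moments about A) − R_B·L = 1131 − 44.33×12.5 = 577.2 kN·m.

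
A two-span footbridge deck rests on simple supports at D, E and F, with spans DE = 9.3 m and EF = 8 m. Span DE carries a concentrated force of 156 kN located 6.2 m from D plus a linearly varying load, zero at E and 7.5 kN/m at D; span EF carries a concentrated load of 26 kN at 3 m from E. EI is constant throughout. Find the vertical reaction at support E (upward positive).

R_E = 174.4 kN

Take M_E as the redundant. Released structure: two simple spans DE and EF with a hinge at E.
Rotations at E on the released spans (each span's end-slope, ×1/EI):
  span DE: point load 156 at a = 6.2: Pab(L + a)/(6LEI) = 832.9/EI
  span DE: triangular load, peak 7.5: 7w₀L³/(360EI) = 117.3/EI
  span EF: point load 26 at a = 3: Pab(L + b)/(6LEI) = 105.6/EI
  relative rotation θ_0 = (950.2 + 105.6)/EI = 1056/EI
A unit hogging moment at E produces rotation L₁/(3EI) + L₂/(3EI) = 5.767/EI.
Slope continuity at E: θ_0 = M_E·5.767/EI, so M_E = 1056/5.767 = 183.1 kN·m (hogging).
Span DE, ΣM about D with M_E applied at E: R_E^{DE}·9.3 = 1075 + 183.1, so R_E^{DE} = 135.3 kN and R_D = 190.9 − 135.3 = 55.56 kN.
Span EF, ΣM about F: R_E^{EF}·8 = 130 + 183.1, so R_E^{EF} = 39.14 kN and R_F = 26 − 39.14 = -13.14 kN.
R_E = 135.3 + 39.14 = 174.4 kN.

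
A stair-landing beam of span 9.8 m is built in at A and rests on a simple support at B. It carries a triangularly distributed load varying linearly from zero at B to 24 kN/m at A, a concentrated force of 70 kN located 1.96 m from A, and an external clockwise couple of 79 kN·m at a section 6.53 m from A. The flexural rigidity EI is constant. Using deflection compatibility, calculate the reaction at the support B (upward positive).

Choose R_B as the redundant. The primary structure is the cantilever fixed at A.
Primary-structure tip deflection at B by superposition:
  triangular load, peak 24 at the fixed end: w₀L⁴/(30EI) = 7379/EI
  point load 70 at a = 1.96: Pa²(3L − a)/(6EI) = 1230/EI
  clockwise couple 79 at a = 6.53: M₀a(2L − a)/(2EI) = 3371/EI
  δ_0 = 11980/EI
Tip deflection under a unit load at B: L³/(3EI) = 313.7/EI.
The prop prevents deflection at B: R_B = δ_0/δ_{BB} = 11980/313.7 = 38.19 kN.

R_B = 38.19 kN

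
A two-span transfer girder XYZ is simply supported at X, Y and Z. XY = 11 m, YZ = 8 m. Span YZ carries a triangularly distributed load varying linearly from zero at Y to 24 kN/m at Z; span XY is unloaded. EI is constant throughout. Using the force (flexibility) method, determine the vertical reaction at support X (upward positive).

Insert a hinge at Y; M_Y is the redundant, and each span becomes simply supported.
End slopes at the hinge Y, treating each span as simply supported:
  span YZ: triangular load, peak 24: 7w₀L³/(360EI) = 238.9/EI
  relative rotation θ_0 = (0 + 238.9)/EI = 238.9/EI
A unit hogging moment at Y produces rotation L₁/(3EI) + L₂/(3EI) = 6.333/EI.
Slope continuity at Y: θ_0 = M_Y·6.333/EI, so M_Y = 238.9/6.333 = 37.73 kN·m (hogging).
Span XY, ΣM about X with M_Y applied at Y: R_Y^{XY}·11 = 0 + 37.73, so R_Y^{XY} = 3.43 kN and R_X = 0 − 3.43 = -3.43 kN.

R_X = -3.43 kN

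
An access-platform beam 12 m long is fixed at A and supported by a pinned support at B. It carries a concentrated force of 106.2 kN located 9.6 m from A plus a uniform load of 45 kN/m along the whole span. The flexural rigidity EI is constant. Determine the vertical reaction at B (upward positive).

Remove the prop at B; the released (primary) structure is a cantilever built in at A.
Primary-structure tip deflection at B by superposition:
  point load 106.2 at a = 9.6: Pa²(3L − a)/(6EI) = 43065/EI
  UDL 45: wL⁴/(8EI) = 116640/EI
  δ_0 = 159705/EI
Tip deflection under a unit load at B: L³/(3EI) = 576/EI.
The prop prevents deflection at B: R_B = δ_0/δ_{BB} = 159705/576 = 277.3 kN.

R_B = 277.3 kN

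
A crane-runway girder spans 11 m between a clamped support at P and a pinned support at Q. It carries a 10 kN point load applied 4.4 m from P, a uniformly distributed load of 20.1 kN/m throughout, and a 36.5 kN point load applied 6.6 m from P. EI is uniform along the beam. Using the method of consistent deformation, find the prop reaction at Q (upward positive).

Choose R_Q as the redundant. The primary structure is the cantilever fixed at P.
Downward deflection at the released point Q due to the loads:
  point load 10 at a = 4.4: Pa²(3L − a)/(6EI) = 922.8/EI
  UDL 20.1: wL⁴/(8EI) = 36786/EI
  point load 36.5 at a = 6.6: Pa²(3L − a)/(6EI) = 6996/EI
  δ_0 = 44704/EI
Tip deflection under a unit load at Q: L³/(3EI) = 443.7/EI.
The prop prevents deflection at Q: R_Q = δ_0/δ_{QQ} = 44704/443.7 = 100.8 kN.

R_Q = 100.8 kN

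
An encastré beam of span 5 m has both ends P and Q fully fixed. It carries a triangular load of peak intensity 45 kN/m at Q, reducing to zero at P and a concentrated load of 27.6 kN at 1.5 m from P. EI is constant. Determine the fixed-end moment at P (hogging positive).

Take the two fixed-end moments M_P, M_Q as redundants; the released structure is the simple span PQ.
End rotations of the released simple span under the applied load (×1/EI):
  at P: triangular load, peak 45: 7w₀L³/(360EI) = 109.4/EI
  at Q: triangular load, peak 45: w₀L³/(45EI) = 125/EI
  at P: point load 27.6 at a = 1.5: Pab(L + b)/(6LEI) = 41.05/EI
  at Q: point load 27.6 at a = 1.5: Pab(L + a)/(6LEI) = 31.39/EI
  θ_P0 = 150.4/EI,  θ_Q0 = 156.4/EI
Flexibility coefficients: a unit moment at one end gives L/(3EI) there and L/(6EI) at the far end, so f₁₁ = f₂₂ = 1.667/EI and f₁₂ = f₂₁ = 0.8333/EI.
Compatibility — zero rotation at each built-in end:
  1.667 M_P + 0.8333 M_Q = 150.4
  0.8333 M_P + 1.667 M_Q = 156.4
Solving the pair gives M_P = 57.79 kN·m and M_Q = 64.94 kN·m (hogging).

M_P = 57.79 kN·m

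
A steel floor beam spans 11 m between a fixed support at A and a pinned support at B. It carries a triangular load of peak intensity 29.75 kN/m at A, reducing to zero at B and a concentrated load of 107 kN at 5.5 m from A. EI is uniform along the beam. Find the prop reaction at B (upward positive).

Release the roller at B. Primary structure: cantilever fixed at A.
Primary-structure tip deflection at B by superposition:
  triangular load, peak 29.75 at the fixed end: w₀L⁴/(30EI) = 14519/EI
  point load 107 at a = 5.5: Pa²(3L − a)/(6EI) = 14835/EI
  δ_0 = 29354/EI
Flexibility coefficient — unit upward force at B: δ_{BB} = L³/(3EI) = 443.7/EI.
Compatibility at B: δ_0 − R_B·δ_{BB} = 0, so R_B = 29354/443.7 = 66.16 kN.

R_B = 66.16 kN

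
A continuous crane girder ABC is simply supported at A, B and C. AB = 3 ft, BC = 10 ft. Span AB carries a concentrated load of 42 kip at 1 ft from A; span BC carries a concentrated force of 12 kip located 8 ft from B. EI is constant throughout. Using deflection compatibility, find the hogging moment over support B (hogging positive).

Take M_B as the redundant. Released structure: two simple spans AB and BC with a hinge at B.
Rotations at B on the released spans (each span's end-slope, ×1/EI):
  span AB: point load 42 at a = 1: Pab(L + a)/(6LEI) = 18.67/EI
  span BC: point load 12 at a = 8: Pab(L + b)/(6LEI) = 38.4/EI
  relative rotation θ_0 = (18.67 + 38.4)/EI = 57.07/EI
A unit hogging moment at B produces rotation L₁/(3EI) + L₂/(3EI) = 4.333/EI.
Compatibility: M_B·(L₁+L₂)/(3EI) = θ_0, giving M_B = 13.17 kip·ft (hogging).

M_B = 13.17 kip·ft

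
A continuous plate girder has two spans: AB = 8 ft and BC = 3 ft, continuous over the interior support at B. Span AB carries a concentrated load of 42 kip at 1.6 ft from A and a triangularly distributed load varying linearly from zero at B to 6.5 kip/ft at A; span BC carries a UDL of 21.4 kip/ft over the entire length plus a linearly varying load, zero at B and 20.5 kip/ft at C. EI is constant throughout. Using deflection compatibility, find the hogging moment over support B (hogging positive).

Take M_B as the redundant. Released structure: two simple spans AB and BC with a hinge at B.
End slopes at the hinge B, treating each span as simply supported:
  span AB: point load 42 at a = 1.6: Pab(L + a)/(6LEI) = 86.02/EI
  span AB: triangular load, peak 6.5: 7w₀L³/(360EI) = 64.71/EI
  span BC: UDL 21.4: wL³/(24EI) = 24.07/EI
  span BC: triangular load, peak 20.5: 7w₀L³/(360EI) = 10.76/EI
  relative rotation θ_0 = (150.7 + 34.84)/EI = 185.6/EI
A unit hogging moment at B produces rotation L₁/(3EI) + L₂/(3EI) = 3.667/EI.
Compatibility: M_B·(L₁+L₂)/(3EI) = θ_0, giving M_B = 50.61 kip·ft (hogging).

M_B = 50.61 kip·ft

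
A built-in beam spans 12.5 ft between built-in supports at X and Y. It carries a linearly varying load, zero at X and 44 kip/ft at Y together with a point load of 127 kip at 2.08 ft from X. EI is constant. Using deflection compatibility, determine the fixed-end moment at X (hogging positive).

M_X = 412.7 kip·ft

Release both end moments; the primary structure is a simply-supported span XY with redundants M_X and M_Y.
On the primary (simply-supported) span, the end slopes from the loading are:
  at X: triangular load, peak 44: 7w₀L³/(360EI) = 1671/EI
  at Y: triangular load, peak 44: w₀L³/(45EI) = 1910/EI
  at X: point load 127 at a = 2.08: Pab(L + b)/(6LEI) = 841.2/EI
  at Y: point load 127 at a = 2.08: Pab(L + a)/(6LEI) = 535.1/EI
  θ_X0 = 2512/EI,  θ_Y0 = 2445/EI
Flexibility coefficients: a unit moment at one end gives L/(3EI) there and L/(6EI) at the far end, so f₁₁ = f₂₂ = 4.167/EI and f₁₂ = f₂₁ = 2.083/EI.
Compatibility — zero rotation at each built-in end:
  4.167 M_X + 2.083 M_Y = 2512
  2.083 M_X + 4.167 M_Y = 2445
Solving the pair gives M_X = 412.7 kip·ft and M_Y = 380.4 kip·ft (hogging).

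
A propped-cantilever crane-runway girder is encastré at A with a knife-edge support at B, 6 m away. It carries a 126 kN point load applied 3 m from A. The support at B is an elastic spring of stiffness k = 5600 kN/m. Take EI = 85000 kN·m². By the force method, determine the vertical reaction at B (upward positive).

R_B = 32.52 kN

Remove the prop at B; the released (primary) structure is a cantilever built in at A.
Primary-structure tip deflection at B by superposition:
  point load 126 at a = 3: Pa²(3L − a)/(6EI) = 2835/EI
Flexibility coefficient — unit upward force at B: δ_{BB} = L³/(3EI) = 72/EI.
With EI = 85000 kN·m²: δ_0 = 0.033353 m and δ_{BB} = 0.000847 m/kN.
Compatibility — the spring shortens by R_B/k under the reaction it provides: δ_0 − R_B·δ_{BB} = R_B/k. With 1/k = 0.000179 m/kN, R_B = δ_0 / (δ_{BB} + 1/k) = 0.033353 / (0.000847 + 0.000179) = 32.52 kN.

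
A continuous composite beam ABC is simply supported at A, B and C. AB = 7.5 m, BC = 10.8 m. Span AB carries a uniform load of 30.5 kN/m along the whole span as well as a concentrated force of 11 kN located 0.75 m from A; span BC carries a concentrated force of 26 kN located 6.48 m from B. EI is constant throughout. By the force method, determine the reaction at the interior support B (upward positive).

Release continuity at B by inserting a hinge; the redundant is the internal moment M_B. The primary structure is two simply-supported spans AB and BC.
Rotations at B on the released spans (each span's end-slope, ×1/EI):
  span AB: UDL 30.5: wL³/(24EI) = 536.1/EI
  span AB: point load 11 at a = 0.75: Pab(L + a)/(6LEI) = 10.21/EI
  span BC: point load 26 at a = 6.48: Pab(L + b)/(6LEI) = 169.8/EI
  relative rotation θ_0 = (546.3 + 169.8)/EI = 716.2/EI
A unit hogging moment at B produces rotation L₁/(3EI) + L₂/(3EI) = 6.1/EI.
Slope continuity at B: θ_0 = M_B·6.1/EI, so M_B = 716.2/6.1 = 117.4 kN·m (hogging).
Span AB, ΣM about A with M_B applied at B: R_B^{AB}·7.5 = 866.1 + 117.4, so R_B^{AB} = 131.1 kN and R_A = 239.8 − 131.1 = 108.6 kN.
Span BC, ΣM about C: R_B^{BC}·10.8 = 112.3 + 117.4, so R_B^{BC} = 21.27 kN and R_C = 26 − 21.27 = 4.729 kN.
R_B = 131.1 + 21.27 = 152.4 kN.

R_B = 152.4 kN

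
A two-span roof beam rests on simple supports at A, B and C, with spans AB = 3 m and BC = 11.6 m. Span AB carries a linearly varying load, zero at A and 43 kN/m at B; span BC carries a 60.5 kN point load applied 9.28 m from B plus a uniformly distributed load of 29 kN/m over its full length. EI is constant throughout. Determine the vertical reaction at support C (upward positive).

Take M_B as the redundant. Released structure: two simple spans AB and BC with a hinge at B.
Discontinuity in slope at B on the released structure — sum the simple-span end rotations:
  span AB: triangular load, peak 43: w₀L³/(45EI) = 25.8/EI
  span BC: point load 60.5 at a = 9.28: Pab(L + b)/(6LEI) = 260.5/EI
  span BC: UDL 29: wL³/(24EI) = 1886/EI
  relative rotation θ_0 = (25.8 + 2147)/EI = 2172/EI
A unit hogging moment at B produces rotation L₁/(3EI) + L₂/(3EI) = 4.867/EI.
Slope continuity at B: θ_0 = M_B·4.867/EI, so M_B = 2172/4.867 = 446.4 kN·m (hogging).
Span BC, ΣM about C: R_B^{BC}·11.6 = 2091 + 446.4, so R_B^{BC} = 218.8 kN and R_C = 396.9 − 218.8 = 178.1 kN.

R_C = 178.1 kN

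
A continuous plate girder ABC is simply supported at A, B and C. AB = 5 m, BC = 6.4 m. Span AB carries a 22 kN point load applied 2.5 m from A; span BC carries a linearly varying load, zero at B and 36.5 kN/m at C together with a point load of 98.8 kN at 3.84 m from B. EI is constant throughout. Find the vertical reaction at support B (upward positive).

Take M_B as the redundant. Released structure: two simple spans AB and BC with a hinge at B.
Rotations at B on the released spans (each span's end-slope, ×1/EI):
  span AB: point load 22 at a = 2.5: Pab(L + a)/(6LEI) = 34.38/EI
  span BC: triangular load, peak 36.5: 7w₀L³/(360EI) = 186/EI
  span BC: point load 98.8 at a = 3.84: Pab(L + b)/(6LEI) = 226.6/EI
  relative rotation θ_0 = (34.38 + 412.7)/EI = 447/EI
A unit hogging moment at B produces rotation L₁/(3EI) + L₂/(3EI) = 3.8/EI.
Slope continuity at B: θ_0 = M_B·3.8/EI, so M_B = 447/3.8 = 117.6 kN·m (hogging).
Span AB, ΣM about A with M_B applied at B: R_B^{AB}·5 = 55 + 117.6, so R_B^{AB} = 34.53 kN and R_A = 22 − 34.53 = -12.53 kN.
Span BC, ΣM about C: R_B^{BC}·6.4 = 502.1 + 117.6, so R_B^{BC} = 96.84 kN and R_C = 215.6 − 96.84 = 118.8 kN.
R_B = 34.53 + 96.84 = 131.4 kN.

R_B = 131.4 kN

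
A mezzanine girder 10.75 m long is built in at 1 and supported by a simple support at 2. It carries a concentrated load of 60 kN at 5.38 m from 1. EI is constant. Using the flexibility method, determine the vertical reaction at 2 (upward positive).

R_2 = 18.78 kN

Release the roller at 2. Primary structure: cantilever fixed at 1.
Free-end deflection of the primary structure under the applied loading (downward +):
  point load 60 at a = 5.38: Pa²(3L − a)/(6EI) = 7777/EI
Flexibility coefficient — unit upward force at 2: δ_{22} = L³/(3EI) = 414.1/EI.
The prop prevents deflection at 2: R_2 = δ_0/δ_{22} = 7777/414.1 = 18.78 kN.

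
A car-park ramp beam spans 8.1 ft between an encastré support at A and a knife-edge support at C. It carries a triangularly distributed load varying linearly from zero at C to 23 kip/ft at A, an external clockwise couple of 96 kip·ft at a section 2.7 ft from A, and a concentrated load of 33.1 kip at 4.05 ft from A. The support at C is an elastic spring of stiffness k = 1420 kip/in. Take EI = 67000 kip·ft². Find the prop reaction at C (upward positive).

R_C = 38.01 kip

Release the roller at C. Primary structure: cantilever fixed at A.
Primary-structure tip deflection at C by superposition:
  triangular load, peak 23 at the fixed end: w₀L⁴/(30EI) = 3300/EI
  clockwise couple 96 at a = 2.7: M₀a(2L − a)/(2EI) = 1750/EI
  point load 33.1 at a = 4.05: Pa²(3L − a)/(6EI) = 1832/EI
  δ_0 = 6882/EI
Flexibility coefficient — unit upward force at C: δ_{CC} = L³/(3EI) = 177.1/EI.
With EI = 67000 kip·ft²: δ_0 = 0.10272 ft and δ_{CC} = 0.002644 ft/kip.
Compatibility — the spring shortens by R_C/k under the reaction it provides: δ_0 − R_C·δ_{CC} = R_C/k. With 1/k = 1/(1420×12) ft/kip = 0.000059 ft/kip, R_C = δ_0 / (δ_{CC} + 1/k) = 0.10272 / (0.002644 + 0.000059) = 38.01 kip.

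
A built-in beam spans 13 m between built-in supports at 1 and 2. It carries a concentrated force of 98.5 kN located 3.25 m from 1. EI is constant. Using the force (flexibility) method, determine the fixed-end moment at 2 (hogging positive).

Release both end moments; the primary structure is a simply-supported span 12 with redundants M_1 and M_2.
End rotations of the released simple span under the applied load (×1/EI):
  at 1: point load 98.5 at a = 3.25: Pab(L + b)/(6LEI) = 910.4/EI
  at 2: point load 98.5 at a = 3.25: Pab(L + a)/(6LEI) = 650.3/EI
  θ_10 = 910.4/EI,  θ_20 = 650.3/EI
Flexibility coefficients: a unit moment at one end gives L/(3EI) there and L/(6EI) at the far end, so f₁₁ = f₂₂ = 4.333/EI and f₁₂ = f₂₁ = 2.167/EI.
Compatibility — zero rotation at each built-in end:
  4.333 M_1 + 2.167 M_2 = 910.4
  2.167 M_1 + 4.333 M_2 = 650.3
Solving the pair gives M_1 = 180.1 kN·m and M_2 = 60.02 kN·m (hogging).

M_2 = 60.02 kN·m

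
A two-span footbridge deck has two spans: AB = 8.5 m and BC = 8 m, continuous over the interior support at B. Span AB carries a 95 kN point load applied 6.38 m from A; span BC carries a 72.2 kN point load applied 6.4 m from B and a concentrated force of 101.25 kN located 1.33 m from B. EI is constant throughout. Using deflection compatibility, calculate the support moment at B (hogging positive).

Take M_B as the redundant. Released structure: two simple spans AB and BC with a hinge at B.
Discontinuity in slope at B on the released structure — sum the simple-span end rotations:
  span AB: point load 95 at a = 6.38: Pab(L + a)/(6LEI) = 374.9/EI
  span BC: point load 72.2 at a = 6.4: Pab(L + b)/(6LEI) = 147.9/EI
  span BC: point load 101.25 at a = 1.33: Pab(L + b)/(6LEI) = 274.5/EI
  relative rotation θ_0 = (374.9 + 422.4)/EI = 797.3/EI
A unit hogging moment at B produces rotation L₁/(3EI) + L₂/(3EI) = 5.5/EI.
Slope continuity at B: θ_0 = M_B·5.5/EI, so M_B = 797.3/5.5 = 145 kN·m (hogging).

M_B = 145 kN·m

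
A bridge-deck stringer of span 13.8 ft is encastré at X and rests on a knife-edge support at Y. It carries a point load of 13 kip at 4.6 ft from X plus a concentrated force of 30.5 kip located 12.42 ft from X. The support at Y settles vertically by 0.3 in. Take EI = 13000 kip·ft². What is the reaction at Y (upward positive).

R_Y = 27.5 kip

Release the roller at Y. Primary structure: cantilever fixed at X.
Downward deflection at the released point Y due to the loads:
  point load 13 at a = 4.6: Pa²(3L − a)/(6EI) = 1687/EI
  point load 30.5 at a = 12.42: Pa²(3L − a)/(6EI) = 22724/EI
  δ_0 = 24411/EI
Tip deflection under a unit load at Y: L³/(3EI) = 876/EI.
With EI = 13000 kip·ft²: δ_0 = 1.8778 ft and δ_{YY} = 0.067386 ft/kip.
Compatibility — the beam at Y must follow the support down by 0.025 ft: δ_0 − R_Y·δ_{YY} = 0.025, so R_Y = (1.8778 − 0.025)/0.067386 = 27.5 kip.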